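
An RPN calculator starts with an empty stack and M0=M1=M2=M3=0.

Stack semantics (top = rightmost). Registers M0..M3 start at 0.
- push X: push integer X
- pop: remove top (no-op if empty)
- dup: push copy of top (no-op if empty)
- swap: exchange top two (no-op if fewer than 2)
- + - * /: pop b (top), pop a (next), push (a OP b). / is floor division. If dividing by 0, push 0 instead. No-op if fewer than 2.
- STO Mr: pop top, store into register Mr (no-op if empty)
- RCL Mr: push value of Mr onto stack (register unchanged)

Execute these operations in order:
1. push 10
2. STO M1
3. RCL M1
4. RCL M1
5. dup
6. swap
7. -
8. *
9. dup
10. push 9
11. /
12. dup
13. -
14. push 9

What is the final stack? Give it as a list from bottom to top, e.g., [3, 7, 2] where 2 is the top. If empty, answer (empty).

After op 1 (push 10): stack=[10] mem=[0,0,0,0]
After op 2 (STO M1): stack=[empty] mem=[0,10,0,0]
After op 3 (RCL M1): stack=[10] mem=[0,10,0,0]
After op 4 (RCL M1): stack=[10,10] mem=[0,10,0,0]
After op 5 (dup): stack=[10,10,10] mem=[0,10,0,0]
After op 6 (swap): stack=[10,10,10] mem=[0,10,0,0]
After op 7 (-): stack=[10,0] mem=[0,10,0,0]
After op 8 (*): stack=[0] mem=[0,10,0,0]
After op 9 (dup): stack=[0,0] mem=[0,10,0,0]
After op 10 (push 9): stack=[0,0,9] mem=[0,10,0,0]
After op 11 (/): stack=[0,0] mem=[0,10,0,0]
After op 12 (dup): stack=[0,0,0] mem=[0,10,0,0]
After op 13 (-): stack=[0,0] mem=[0,10,0,0]
After op 14 (push 9): stack=[0,0,9] mem=[0,10,0,0]

Answer: [0, 0, 9]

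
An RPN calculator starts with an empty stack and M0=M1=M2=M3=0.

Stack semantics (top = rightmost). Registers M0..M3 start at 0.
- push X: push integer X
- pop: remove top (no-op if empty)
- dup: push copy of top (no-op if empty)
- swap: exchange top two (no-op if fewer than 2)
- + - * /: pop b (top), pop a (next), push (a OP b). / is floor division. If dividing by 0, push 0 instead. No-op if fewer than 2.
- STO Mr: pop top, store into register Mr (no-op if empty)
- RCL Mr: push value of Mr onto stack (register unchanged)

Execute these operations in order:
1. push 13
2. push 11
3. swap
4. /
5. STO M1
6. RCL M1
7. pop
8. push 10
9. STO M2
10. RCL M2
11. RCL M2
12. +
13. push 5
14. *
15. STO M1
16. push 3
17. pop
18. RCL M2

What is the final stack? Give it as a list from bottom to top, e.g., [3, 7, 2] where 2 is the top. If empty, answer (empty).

After op 1 (push 13): stack=[13] mem=[0,0,0,0]
After op 2 (push 11): stack=[13,11] mem=[0,0,0,0]
After op 3 (swap): stack=[11,13] mem=[0,0,0,0]
After op 4 (/): stack=[0] mem=[0,0,0,0]
After op 5 (STO M1): stack=[empty] mem=[0,0,0,0]
After op 6 (RCL M1): stack=[0] mem=[0,0,0,0]
After op 7 (pop): stack=[empty] mem=[0,0,0,0]
After op 8 (push 10): stack=[10] mem=[0,0,0,0]
After op 9 (STO M2): stack=[empty] mem=[0,0,10,0]
After op 10 (RCL M2): stack=[10] mem=[0,0,10,0]
After op 11 (RCL M2): stack=[10,10] mem=[0,0,10,0]
After op 12 (+): stack=[20] mem=[0,0,10,0]
After op 13 (push 5): stack=[20,5] mem=[0,0,10,0]
After op 14 (*): stack=[100] mem=[0,0,10,0]
After op 15 (STO M1): stack=[empty] mem=[0,100,10,0]
After op 16 (push 3): stack=[3] mem=[0,100,10,0]
After op 17 (pop): stack=[empty] mem=[0,100,10,0]
After op 18 (RCL M2): stack=[10] mem=[0,100,10,0]

Answer: [10]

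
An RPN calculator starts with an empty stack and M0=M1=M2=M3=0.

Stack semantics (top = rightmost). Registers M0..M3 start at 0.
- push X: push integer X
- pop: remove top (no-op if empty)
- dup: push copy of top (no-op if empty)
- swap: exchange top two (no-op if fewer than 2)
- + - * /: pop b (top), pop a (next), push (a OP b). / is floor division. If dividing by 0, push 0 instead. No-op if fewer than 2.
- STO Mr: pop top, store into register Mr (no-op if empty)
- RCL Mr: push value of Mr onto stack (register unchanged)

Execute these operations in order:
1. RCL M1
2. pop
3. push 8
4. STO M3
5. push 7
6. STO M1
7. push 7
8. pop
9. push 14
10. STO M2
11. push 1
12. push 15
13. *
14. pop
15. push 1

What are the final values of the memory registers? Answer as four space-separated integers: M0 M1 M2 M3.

After op 1 (RCL M1): stack=[0] mem=[0,0,0,0]
After op 2 (pop): stack=[empty] mem=[0,0,0,0]
After op 3 (push 8): stack=[8] mem=[0,0,0,0]
After op 4 (STO M3): stack=[empty] mem=[0,0,0,8]
After op 5 (push 7): stack=[7] mem=[0,0,0,8]
After op 6 (STO M1): stack=[empty] mem=[0,7,0,8]
After op 7 (push 7): stack=[7] mem=[0,7,0,8]
After op 8 (pop): stack=[empty] mem=[0,7,0,8]
After op 9 (push 14): stack=[14] mem=[0,7,0,8]
After op 10 (STO M2): stack=[empty] mem=[0,7,14,8]
After op 11 (push 1): stack=[1] mem=[0,7,14,8]
After op 12 (push 15): stack=[1,15] mem=[0,7,14,8]
After op 13 (*): stack=[15] mem=[0,7,14,8]
After op 14 (pop): stack=[empty] mem=[0,7,14,8]
After op 15 (push 1): stack=[1] mem=[0,7,14,8]

Answer: 0 7 14 8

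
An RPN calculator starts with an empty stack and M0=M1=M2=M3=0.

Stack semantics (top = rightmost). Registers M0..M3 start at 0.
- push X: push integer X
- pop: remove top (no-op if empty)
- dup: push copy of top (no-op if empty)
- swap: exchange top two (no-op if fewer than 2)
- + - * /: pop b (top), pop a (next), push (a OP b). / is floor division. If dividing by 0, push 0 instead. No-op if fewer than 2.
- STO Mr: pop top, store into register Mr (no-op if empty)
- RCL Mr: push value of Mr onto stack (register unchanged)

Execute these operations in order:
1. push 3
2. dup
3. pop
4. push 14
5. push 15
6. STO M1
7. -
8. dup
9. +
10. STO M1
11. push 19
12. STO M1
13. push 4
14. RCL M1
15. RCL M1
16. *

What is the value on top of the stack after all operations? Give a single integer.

After op 1 (push 3): stack=[3] mem=[0,0,0,0]
After op 2 (dup): stack=[3,3] mem=[0,0,0,0]
After op 3 (pop): stack=[3] mem=[0,0,0,0]
After op 4 (push 14): stack=[3,14] mem=[0,0,0,0]
After op 5 (push 15): stack=[3,14,15] mem=[0,0,0,0]
After op 6 (STO M1): stack=[3,14] mem=[0,15,0,0]
After op 7 (-): stack=[-11] mem=[0,15,0,0]
After op 8 (dup): stack=[-11,-11] mem=[0,15,0,0]
After op 9 (+): stack=[-22] mem=[0,15,0,0]
After op 10 (STO M1): stack=[empty] mem=[0,-22,0,0]
After op 11 (push 19): stack=[19] mem=[0,-22,0,0]
After op 12 (STO M1): stack=[empty] mem=[0,19,0,0]
After op 13 (push 4): stack=[4] mem=[0,19,0,0]
After op 14 (RCL M1): stack=[4,19] mem=[0,19,0,0]
After op 15 (RCL M1): stack=[4,19,19] mem=[0,19,0,0]
After op 16 (*): stack=[4,361] mem=[0,19,0,0]

Answer: 361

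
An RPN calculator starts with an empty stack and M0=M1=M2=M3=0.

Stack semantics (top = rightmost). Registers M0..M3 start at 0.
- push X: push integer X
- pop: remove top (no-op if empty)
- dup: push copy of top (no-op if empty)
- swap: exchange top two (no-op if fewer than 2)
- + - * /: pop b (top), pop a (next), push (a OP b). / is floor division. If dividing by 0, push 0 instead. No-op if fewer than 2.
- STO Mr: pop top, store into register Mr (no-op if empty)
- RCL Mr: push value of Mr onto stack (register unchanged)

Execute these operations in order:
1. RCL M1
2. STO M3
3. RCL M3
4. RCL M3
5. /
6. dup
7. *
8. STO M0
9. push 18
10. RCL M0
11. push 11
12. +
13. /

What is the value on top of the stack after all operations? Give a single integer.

Answer: 1

Derivation:
After op 1 (RCL M1): stack=[0] mem=[0,0,0,0]
After op 2 (STO M3): stack=[empty] mem=[0,0,0,0]
After op 3 (RCL M3): stack=[0] mem=[0,0,0,0]
After op 4 (RCL M3): stack=[0,0] mem=[0,0,0,0]
After op 5 (/): stack=[0] mem=[0,0,0,0]
After op 6 (dup): stack=[0,0] mem=[0,0,0,0]
After op 7 (*): stack=[0] mem=[0,0,0,0]
After op 8 (STO M0): stack=[empty] mem=[0,0,0,0]
After op 9 (push 18): stack=[18] mem=[0,0,0,0]
After op 10 (RCL M0): stack=[18,0] mem=[0,0,0,0]
After op 11 (push 11): stack=[18,0,11] mem=[0,0,0,0]
After op 12 (+): stack=[18,11] mem=[0,0,0,0]
After op 13 (/): stack=[1] mem=[0,0,0,0]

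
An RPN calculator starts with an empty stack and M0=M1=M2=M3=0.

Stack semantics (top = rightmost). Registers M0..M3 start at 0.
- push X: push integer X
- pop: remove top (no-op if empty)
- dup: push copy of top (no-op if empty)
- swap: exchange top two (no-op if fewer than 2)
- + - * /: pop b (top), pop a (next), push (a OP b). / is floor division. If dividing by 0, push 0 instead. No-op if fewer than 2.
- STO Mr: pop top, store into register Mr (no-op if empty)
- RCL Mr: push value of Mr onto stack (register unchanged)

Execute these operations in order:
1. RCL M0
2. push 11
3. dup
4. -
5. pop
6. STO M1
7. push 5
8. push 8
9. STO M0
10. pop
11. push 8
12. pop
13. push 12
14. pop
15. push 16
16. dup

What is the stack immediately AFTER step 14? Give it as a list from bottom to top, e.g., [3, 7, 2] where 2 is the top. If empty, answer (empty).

After op 1 (RCL M0): stack=[0] mem=[0,0,0,0]
After op 2 (push 11): stack=[0,11] mem=[0,0,0,0]
After op 3 (dup): stack=[0,11,11] mem=[0,0,0,0]
After op 4 (-): stack=[0,0] mem=[0,0,0,0]
After op 5 (pop): stack=[0] mem=[0,0,0,0]
After op 6 (STO M1): stack=[empty] mem=[0,0,0,0]
After op 7 (push 5): stack=[5] mem=[0,0,0,0]
After op 8 (push 8): stack=[5,8] mem=[0,0,0,0]
After op 9 (STO M0): stack=[5] mem=[8,0,0,0]
After op 10 (pop): stack=[empty] mem=[8,0,0,0]
After op 11 (push 8): stack=[8] mem=[8,0,0,0]
After op 12 (pop): stack=[empty] mem=[8,0,0,0]
After op 13 (push 12): stack=[12] mem=[8,0,0,0]
After op 14 (pop): stack=[empty] mem=[8,0,0,0]

(empty)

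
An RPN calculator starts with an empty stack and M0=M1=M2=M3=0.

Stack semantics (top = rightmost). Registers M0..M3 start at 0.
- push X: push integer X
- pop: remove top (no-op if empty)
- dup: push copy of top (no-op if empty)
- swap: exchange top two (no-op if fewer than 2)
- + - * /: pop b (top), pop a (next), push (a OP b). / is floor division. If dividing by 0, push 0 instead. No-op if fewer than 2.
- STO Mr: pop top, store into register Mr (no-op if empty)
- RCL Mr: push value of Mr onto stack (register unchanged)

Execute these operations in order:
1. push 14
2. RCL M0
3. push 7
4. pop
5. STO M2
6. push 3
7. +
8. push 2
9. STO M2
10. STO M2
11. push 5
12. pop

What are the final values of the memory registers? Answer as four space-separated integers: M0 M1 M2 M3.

After op 1 (push 14): stack=[14] mem=[0,0,0,0]
After op 2 (RCL M0): stack=[14,0] mem=[0,0,0,0]
After op 3 (push 7): stack=[14,0,7] mem=[0,0,0,0]
After op 4 (pop): stack=[14,0] mem=[0,0,0,0]
After op 5 (STO M2): stack=[14] mem=[0,0,0,0]
After op 6 (push 3): stack=[14,3] mem=[0,0,0,0]
After op 7 (+): stack=[17] mem=[0,0,0,0]
After op 8 (push 2): stack=[17,2] mem=[0,0,0,0]
After op 9 (STO M2): stack=[17] mem=[0,0,2,0]
After op 10 (STO M2): stack=[empty] mem=[0,0,17,0]
After op 11 (push 5): stack=[5] mem=[0,0,17,0]
After op 12 (pop): stack=[empty] mem=[0,0,17,0]

Answer: 0 0 17 0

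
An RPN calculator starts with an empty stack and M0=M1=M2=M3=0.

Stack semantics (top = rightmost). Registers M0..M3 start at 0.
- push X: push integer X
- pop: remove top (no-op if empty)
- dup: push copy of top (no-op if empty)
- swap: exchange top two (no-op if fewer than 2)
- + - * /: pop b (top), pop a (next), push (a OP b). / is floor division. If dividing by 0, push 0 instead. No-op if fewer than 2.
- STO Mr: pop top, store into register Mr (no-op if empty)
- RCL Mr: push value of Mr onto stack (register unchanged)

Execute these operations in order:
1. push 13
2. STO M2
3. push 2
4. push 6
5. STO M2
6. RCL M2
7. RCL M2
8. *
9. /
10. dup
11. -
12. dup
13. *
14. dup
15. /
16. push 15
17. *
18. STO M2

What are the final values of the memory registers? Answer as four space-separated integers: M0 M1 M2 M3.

Answer: 0 0 0 0

Derivation:
After op 1 (push 13): stack=[13] mem=[0,0,0,0]
After op 2 (STO M2): stack=[empty] mem=[0,0,13,0]
After op 3 (push 2): stack=[2] mem=[0,0,13,0]
After op 4 (push 6): stack=[2,6] mem=[0,0,13,0]
After op 5 (STO M2): stack=[2] mem=[0,0,6,0]
After op 6 (RCL M2): stack=[2,6] mem=[0,0,6,0]
After op 7 (RCL M2): stack=[2,6,6] mem=[0,0,6,0]
After op 8 (*): stack=[2,36] mem=[0,0,6,0]
After op 9 (/): stack=[0] mem=[0,0,6,0]
After op 10 (dup): stack=[0,0] mem=[0,0,6,0]
After op 11 (-): stack=[0] mem=[0,0,6,0]
After op 12 (dup): stack=[0,0] mem=[0,0,6,0]
After op 13 (*): stack=[0] mem=[0,0,6,0]
After op 14 (dup): stack=[0,0] mem=[0,0,6,0]
After op 15 (/): stack=[0] mem=[0,0,6,0]
After op 16 (push 15): stack=[0,15] mem=[0,0,6,0]
After op 17 (*): stack=[0] mem=[0,0,6,0]
After op 18 (STO M2): stack=[empty] mem=[0,0,0,0]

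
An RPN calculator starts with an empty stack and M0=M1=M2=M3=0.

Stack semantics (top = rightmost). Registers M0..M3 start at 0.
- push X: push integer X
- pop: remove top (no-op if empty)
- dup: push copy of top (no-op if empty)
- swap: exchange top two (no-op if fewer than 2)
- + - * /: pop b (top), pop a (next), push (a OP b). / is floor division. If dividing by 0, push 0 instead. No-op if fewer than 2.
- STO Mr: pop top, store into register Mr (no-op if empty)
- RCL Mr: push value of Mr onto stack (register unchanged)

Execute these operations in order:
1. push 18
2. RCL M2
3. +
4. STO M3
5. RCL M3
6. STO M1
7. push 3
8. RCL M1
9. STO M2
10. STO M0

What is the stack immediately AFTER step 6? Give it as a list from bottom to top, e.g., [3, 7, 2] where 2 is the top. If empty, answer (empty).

After op 1 (push 18): stack=[18] mem=[0,0,0,0]
After op 2 (RCL M2): stack=[18,0] mem=[0,0,0,0]
After op 3 (+): stack=[18] mem=[0,0,0,0]
After op 4 (STO M3): stack=[empty] mem=[0,0,0,18]
After op 5 (RCL M3): stack=[18] mem=[0,0,0,18]
After op 6 (STO M1): stack=[empty] mem=[0,18,0,18]

(empty)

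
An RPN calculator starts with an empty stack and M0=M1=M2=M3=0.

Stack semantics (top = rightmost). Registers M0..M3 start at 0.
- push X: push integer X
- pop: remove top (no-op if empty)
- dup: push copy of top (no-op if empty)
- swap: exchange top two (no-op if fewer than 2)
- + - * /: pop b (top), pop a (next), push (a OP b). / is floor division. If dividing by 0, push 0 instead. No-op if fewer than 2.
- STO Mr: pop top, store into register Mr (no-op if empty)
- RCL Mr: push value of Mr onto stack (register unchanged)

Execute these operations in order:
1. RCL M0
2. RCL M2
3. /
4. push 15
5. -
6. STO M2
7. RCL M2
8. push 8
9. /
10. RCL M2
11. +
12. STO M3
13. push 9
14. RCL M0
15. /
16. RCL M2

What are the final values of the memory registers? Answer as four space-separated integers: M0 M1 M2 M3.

Answer: 0 0 -15 -17

Derivation:
After op 1 (RCL M0): stack=[0] mem=[0,0,0,0]
After op 2 (RCL M2): stack=[0,0] mem=[0,0,0,0]
After op 3 (/): stack=[0] mem=[0,0,0,0]
After op 4 (push 15): stack=[0,15] mem=[0,0,0,0]
After op 5 (-): stack=[-15] mem=[0,0,0,0]
After op 6 (STO M2): stack=[empty] mem=[0,0,-15,0]
After op 7 (RCL M2): stack=[-15] mem=[0,0,-15,0]
After op 8 (push 8): stack=[-15,8] mem=[0,0,-15,0]
After op 9 (/): stack=[-2] mem=[0,0,-15,0]
After op 10 (RCL M2): stack=[-2,-15] mem=[0,0,-15,0]
After op 11 (+): stack=[-17] mem=[0,0,-15,0]
After op 12 (STO M3): stack=[empty] mem=[0,0,-15,-17]
After op 13 (push 9): stack=[9] mem=[0,0,-15,-17]
After op 14 (RCL M0): stack=[9,0] mem=[0,0,-15,-17]
After op 15 (/): stack=[0] mem=[0,0,-15,-17]
After op 16 (RCL M2): stack=[0,-15] mem=[0,0,-15,-17]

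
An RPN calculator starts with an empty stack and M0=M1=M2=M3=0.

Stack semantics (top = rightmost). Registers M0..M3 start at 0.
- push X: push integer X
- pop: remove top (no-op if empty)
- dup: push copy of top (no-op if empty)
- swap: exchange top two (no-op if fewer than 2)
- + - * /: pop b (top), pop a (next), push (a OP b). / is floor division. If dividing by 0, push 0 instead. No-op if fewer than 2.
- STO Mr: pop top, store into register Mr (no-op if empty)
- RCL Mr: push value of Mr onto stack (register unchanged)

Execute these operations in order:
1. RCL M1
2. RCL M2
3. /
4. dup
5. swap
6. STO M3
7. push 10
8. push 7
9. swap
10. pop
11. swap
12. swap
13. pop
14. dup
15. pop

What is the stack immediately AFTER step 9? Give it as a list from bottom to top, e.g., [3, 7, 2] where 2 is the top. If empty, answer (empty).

After op 1 (RCL M1): stack=[0] mem=[0,0,0,0]
After op 2 (RCL M2): stack=[0,0] mem=[0,0,0,0]
After op 3 (/): stack=[0] mem=[0,0,0,0]
After op 4 (dup): stack=[0,0] mem=[0,0,0,0]
After op 5 (swap): stack=[0,0] mem=[0,0,0,0]
After op 6 (STO M3): stack=[0] mem=[0,0,0,0]
After op 7 (push 10): stack=[0,10] mem=[0,0,0,0]
After op 8 (push 7): stack=[0,10,7] mem=[0,0,0,0]
After op 9 (swap): stack=[0,7,10] mem=[0,0,0,0]

[0, 7, 10]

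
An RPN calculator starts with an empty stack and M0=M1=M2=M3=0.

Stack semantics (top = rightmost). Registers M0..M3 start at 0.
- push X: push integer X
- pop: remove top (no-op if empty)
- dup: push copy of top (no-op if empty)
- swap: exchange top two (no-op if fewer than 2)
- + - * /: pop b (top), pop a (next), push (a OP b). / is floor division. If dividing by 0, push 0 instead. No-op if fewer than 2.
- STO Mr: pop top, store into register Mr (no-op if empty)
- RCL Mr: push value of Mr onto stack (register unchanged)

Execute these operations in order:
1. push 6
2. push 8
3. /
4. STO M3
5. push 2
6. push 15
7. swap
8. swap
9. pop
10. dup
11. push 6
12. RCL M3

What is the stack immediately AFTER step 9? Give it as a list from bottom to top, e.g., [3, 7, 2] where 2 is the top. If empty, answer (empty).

After op 1 (push 6): stack=[6] mem=[0,0,0,0]
After op 2 (push 8): stack=[6,8] mem=[0,0,0,0]
After op 3 (/): stack=[0] mem=[0,0,0,0]
After op 4 (STO M3): stack=[empty] mem=[0,0,0,0]
After op 5 (push 2): stack=[2] mem=[0,0,0,0]
After op 6 (push 15): stack=[2,15] mem=[0,0,0,0]
After op 7 (swap): stack=[15,2] mem=[0,0,0,0]
After op 8 (swap): stack=[2,15] mem=[0,0,0,0]
After op 9 (pop): stack=[2] mem=[0,0,0,0]

[2]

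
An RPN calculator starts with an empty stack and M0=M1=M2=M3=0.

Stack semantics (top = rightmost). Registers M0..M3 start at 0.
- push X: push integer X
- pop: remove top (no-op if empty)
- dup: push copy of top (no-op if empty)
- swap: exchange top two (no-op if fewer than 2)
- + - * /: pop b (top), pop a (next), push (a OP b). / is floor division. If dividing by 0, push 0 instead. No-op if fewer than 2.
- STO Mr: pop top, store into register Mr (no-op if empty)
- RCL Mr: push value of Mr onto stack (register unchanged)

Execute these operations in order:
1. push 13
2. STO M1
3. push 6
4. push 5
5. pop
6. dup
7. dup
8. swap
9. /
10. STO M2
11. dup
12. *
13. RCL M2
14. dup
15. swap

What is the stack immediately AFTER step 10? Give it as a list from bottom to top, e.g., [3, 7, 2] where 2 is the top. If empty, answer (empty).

After op 1 (push 13): stack=[13] mem=[0,0,0,0]
After op 2 (STO M1): stack=[empty] mem=[0,13,0,0]
After op 3 (push 6): stack=[6] mem=[0,13,0,0]
After op 4 (push 5): stack=[6,5] mem=[0,13,0,0]
After op 5 (pop): stack=[6] mem=[0,13,0,0]
After op 6 (dup): stack=[6,6] mem=[0,13,0,0]
After op 7 (dup): stack=[6,6,6] mem=[0,13,0,0]
After op 8 (swap): stack=[6,6,6] mem=[0,13,0,0]
After op 9 (/): stack=[6,1] mem=[0,13,0,0]
After op 10 (STO M2): stack=[6] mem=[0,13,1,0]

[6]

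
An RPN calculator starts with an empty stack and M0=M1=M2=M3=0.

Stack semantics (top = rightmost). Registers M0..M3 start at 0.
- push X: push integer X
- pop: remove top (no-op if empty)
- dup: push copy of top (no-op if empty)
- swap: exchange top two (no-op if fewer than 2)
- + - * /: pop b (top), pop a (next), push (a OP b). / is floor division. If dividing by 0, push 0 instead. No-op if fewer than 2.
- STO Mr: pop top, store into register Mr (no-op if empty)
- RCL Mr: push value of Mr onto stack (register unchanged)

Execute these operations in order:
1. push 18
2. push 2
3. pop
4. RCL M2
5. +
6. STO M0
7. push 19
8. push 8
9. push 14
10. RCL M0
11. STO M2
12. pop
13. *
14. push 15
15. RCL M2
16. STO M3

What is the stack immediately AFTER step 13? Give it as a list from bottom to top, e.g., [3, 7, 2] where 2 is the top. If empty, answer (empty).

After op 1 (push 18): stack=[18] mem=[0,0,0,0]
After op 2 (push 2): stack=[18,2] mem=[0,0,0,0]
After op 3 (pop): stack=[18] mem=[0,0,0,0]
After op 4 (RCL M2): stack=[18,0] mem=[0,0,0,0]
After op 5 (+): stack=[18] mem=[0,0,0,0]
After op 6 (STO M0): stack=[empty] mem=[18,0,0,0]
After op 7 (push 19): stack=[19] mem=[18,0,0,0]
After op 8 (push 8): stack=[19,8] mem=[18,0,0,0]
After op 9 (push 14): stack=[19,8,14] mem=[18,0,0,0]
After op 10 (RCL M0): stack=[19,8,14,18] mem=[18,0,0,0]
After op 11 (STO M2): stack=[19,8,14] mem=[18,0,18,0]
After op 12 (pop): stack=[19,8] mem=[18,0,18,0]
After op 13 (*): stack=[152] mem=[18,0,18,0]

[152]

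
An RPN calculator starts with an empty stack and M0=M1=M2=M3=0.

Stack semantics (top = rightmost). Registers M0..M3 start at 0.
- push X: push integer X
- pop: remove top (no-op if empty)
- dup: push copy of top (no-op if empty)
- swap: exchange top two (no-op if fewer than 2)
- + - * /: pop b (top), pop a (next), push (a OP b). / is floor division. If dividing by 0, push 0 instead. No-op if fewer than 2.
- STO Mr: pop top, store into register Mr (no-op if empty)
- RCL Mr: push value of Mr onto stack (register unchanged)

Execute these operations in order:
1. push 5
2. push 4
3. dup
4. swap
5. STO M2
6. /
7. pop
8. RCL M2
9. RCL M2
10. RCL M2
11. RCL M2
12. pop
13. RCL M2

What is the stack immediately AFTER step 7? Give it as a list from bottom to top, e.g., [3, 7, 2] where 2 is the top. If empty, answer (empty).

After op 1 (push 5): stack=[5] mem=[0,0,0,0]
After op 2 (push 4): stack=[5,4] mem=[0,0,0,0]
After op 3 (dup): stack=[5,4,4] mem=[0,0,0,0]
After op 4 (swap): stack=[5,4,4] mem=[0,0,0,0]
After op 5 (STO M2): stack=[5,4] mem=[0,0,4,0]
After op 6 (/): stack=[1] mem=[0,0,4,0]
After op 7 (pop): stack=[empty] mem=[0,0,4,0]

(empty)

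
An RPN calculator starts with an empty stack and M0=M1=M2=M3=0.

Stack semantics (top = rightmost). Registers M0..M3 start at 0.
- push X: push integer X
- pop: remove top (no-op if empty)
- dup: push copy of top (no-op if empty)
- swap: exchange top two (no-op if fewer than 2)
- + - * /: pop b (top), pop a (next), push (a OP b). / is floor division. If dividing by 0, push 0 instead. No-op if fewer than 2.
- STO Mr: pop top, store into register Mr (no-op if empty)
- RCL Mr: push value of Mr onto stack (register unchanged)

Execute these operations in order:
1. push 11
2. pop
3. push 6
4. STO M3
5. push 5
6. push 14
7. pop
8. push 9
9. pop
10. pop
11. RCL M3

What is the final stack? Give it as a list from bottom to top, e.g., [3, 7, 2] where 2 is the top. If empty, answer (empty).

After op 1 (push 11): stack=[11] mem=[0,0,0,0]
After op 2 (pop): stack=[empty] mem=[0,0,0,0]
After op 3 (push 6): stack=[6] mem=[0,0,0,0]
After op 4 (STO M3): stack=[empty] mem=[0,0,0,6]
After op 5 (push 5): stack=[5] mem=[0,0,0,6]
After op 6 (push 14): stack=[5,14] mem=[0,0,0,6]
After op 7 (pop): stack=[5] mem=[0,0,0,6]
After op 8 (push 9): stack=[5,9] mem=[0,0,0,6]
After op 9 (pop): stack=[5] mem=[0,0,0,6]
After op 10 (pop): stack=[empty] mem=[0,0,0,6]
After op 11 (RCL M3): stack=[6] mem=[0,0,0,6]

Answer: [6]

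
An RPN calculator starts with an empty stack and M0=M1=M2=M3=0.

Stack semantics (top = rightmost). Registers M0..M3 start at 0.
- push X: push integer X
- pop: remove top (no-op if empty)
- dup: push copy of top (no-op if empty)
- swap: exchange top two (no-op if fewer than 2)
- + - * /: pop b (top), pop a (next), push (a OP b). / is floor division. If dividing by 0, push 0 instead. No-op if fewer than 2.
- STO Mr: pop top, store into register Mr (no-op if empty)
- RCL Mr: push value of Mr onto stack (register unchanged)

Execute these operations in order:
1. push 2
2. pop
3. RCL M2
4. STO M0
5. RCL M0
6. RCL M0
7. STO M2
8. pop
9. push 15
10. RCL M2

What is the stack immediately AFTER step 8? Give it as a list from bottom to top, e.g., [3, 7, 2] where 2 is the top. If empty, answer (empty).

After op 1 (push 2): stack=[2] mem=[0,0,0,0]
After op 2 (pop): stack=[empty] mem=[0,0,0,0]
After op 3 (RCL M2): stack=[0] mem=[0,0,0,0]
After op 4 (STO M0): stack=[empty] mem=[0,0,0,0]
After op 5 (RCL M0): stack=[0] mem=[0,0,0,0]
After op 6 (RCL M0): stack=[0,0] mem=[0,0,0,0]
After op 7 (STO M2): stack=[0] mem=[0,0,0,0]
After op 8 (pop): stack=[empty] mem=[0,0,0,0]

(empty)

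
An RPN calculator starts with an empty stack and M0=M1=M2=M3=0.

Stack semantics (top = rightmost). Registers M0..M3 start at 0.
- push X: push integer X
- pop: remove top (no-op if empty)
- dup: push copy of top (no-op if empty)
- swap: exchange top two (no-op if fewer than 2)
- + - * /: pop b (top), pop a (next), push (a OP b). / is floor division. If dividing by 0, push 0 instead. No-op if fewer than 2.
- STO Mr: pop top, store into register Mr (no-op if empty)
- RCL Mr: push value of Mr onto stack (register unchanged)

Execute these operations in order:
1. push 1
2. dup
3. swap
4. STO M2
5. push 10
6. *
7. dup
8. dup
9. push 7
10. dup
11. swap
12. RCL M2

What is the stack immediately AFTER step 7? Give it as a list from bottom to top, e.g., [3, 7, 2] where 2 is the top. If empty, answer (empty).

After op 1 (push 1): stack=[1] mem=[0,0,0,0]
After op 2 (dup): stack=[1,1] mem=[0,0,0,0]
After op 3 (swap): stack=[1,1] mem=[0,0,0,0]
After op 4 (STO M2): stack=[1] mem=[0,0,1,0]
After op 5 (push 10): stack=[1,10] mem=[0,0,1,0]
After op 6 (*): stack=[10] mem=[0,0,1,0]
After op 7 (dup): stack=[10,10] mem=[0,0,1,0]

[10, 10]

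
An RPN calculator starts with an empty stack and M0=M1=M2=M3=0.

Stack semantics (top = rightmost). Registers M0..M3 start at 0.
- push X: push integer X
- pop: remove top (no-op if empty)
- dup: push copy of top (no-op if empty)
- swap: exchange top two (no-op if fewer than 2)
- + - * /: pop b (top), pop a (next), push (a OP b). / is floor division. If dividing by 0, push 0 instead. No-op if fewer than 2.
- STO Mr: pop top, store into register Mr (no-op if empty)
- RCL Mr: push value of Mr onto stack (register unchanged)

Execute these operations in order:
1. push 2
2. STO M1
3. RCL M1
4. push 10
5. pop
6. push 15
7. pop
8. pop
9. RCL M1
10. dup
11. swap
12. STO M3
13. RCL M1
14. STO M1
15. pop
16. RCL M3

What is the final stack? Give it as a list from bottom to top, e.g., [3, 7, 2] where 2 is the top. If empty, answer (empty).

After op 1 (push 2): stack=[2] mem=[0,0,0,0]
After op 2 (STO M1): stack=[empty] mem=[0,2,0,0]
After op 3 (RCL M1): stack=[2] mem=[0,2,0,0]
After op 4 (push 10): stack=[2,10] mem=[0,2,0,0]
After op 5 (pop): stack=[2] mem=[0,2,0,0]
After op 6 (push 15): stack=[2,15] mem=[0,2,0,0]
After op 7 (pop): stack=[2] mem=[0,2,0,0]
After op 8 (pop): stack=[empty] mem=[0,2,0,0]
After op 9 (RCL M1): stack=[2] mem=[0,2,0,0]
After op 10 (dup): stack=[2,2] mem=[0,2,0,0]
After op 11 (swap): stack=[2,2] mem=[0,2,0,0]
After op 12 (STO M3): stack=[2] mem=[0,2,0,2]
After op 13 (RCL M1): stack=[2,2] mem=[0,2,0,2]
After op 14 (STO M1): stack=[2] mem=[0,2,0,2]
After op 15 (pop): stack=[empty] mem=[0,2,0,2]
After op 16 (RCL M3): stack=[2] mem=[0,2,0,2]

Answer: [2]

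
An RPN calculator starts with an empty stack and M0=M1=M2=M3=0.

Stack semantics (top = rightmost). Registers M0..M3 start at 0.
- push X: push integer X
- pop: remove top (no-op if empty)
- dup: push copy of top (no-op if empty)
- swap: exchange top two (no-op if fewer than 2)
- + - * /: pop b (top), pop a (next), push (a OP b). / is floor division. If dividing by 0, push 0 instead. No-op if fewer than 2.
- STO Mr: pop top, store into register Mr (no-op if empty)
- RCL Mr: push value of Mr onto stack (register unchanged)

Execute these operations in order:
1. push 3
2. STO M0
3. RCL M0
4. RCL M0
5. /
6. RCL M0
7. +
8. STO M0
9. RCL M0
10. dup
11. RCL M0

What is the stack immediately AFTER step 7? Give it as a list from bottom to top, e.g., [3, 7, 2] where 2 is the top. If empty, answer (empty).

After op 1 (push 3): stack=[3] mem=[0,0,0,0]
After op 2 (STO M0): stack=[empty] mem=[3,0,0,0]
After op 3 (RCL M0): stack=[3] mem=[3,0,0,0]
After op 4 (RCL M0): stack=[3,3] mem=[3,0,0,0]
After op 5 (/): stack=[1] mem=[3,0,0,0]
After op 6 (RCL M0): stack=[1,3] mem=[3,0,0,0]
After op 7 (+): stack=[4] mem=[3,0,0,0]

[4]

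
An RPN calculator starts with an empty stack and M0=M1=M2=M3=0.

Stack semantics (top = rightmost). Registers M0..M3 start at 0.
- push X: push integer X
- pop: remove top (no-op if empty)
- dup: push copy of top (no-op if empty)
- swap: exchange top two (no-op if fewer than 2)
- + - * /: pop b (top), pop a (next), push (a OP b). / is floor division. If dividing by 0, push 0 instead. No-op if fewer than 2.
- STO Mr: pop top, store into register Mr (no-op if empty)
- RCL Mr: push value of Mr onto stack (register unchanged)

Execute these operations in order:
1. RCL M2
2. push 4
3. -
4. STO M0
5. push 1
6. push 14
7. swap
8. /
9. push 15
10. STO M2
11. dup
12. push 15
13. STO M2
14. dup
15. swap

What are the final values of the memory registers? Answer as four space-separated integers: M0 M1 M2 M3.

Answer: -4 0 15 0

Derivation:
After op 1 (RCL M2): stack=[0] mem=[0,0,0,0]
After op 2 (push 4): stack=[0,4] mem=[0,0,0,0]
After op 3 (-): stack=[-4] mem=[0,0,0,0]
After op 4 (STO M0): stack=[empty] mem=[-4,0,0,0]
After op 5 (push 1): stack=[1] mem=[-4,0,0,0]
After op 6 (push 14): stack=[1,14] mem=[-4,0,0,0]
After op 7 (swap): stack=[14,1] mem=[-4,0,0,0]
After op 8 (/): stack=[14] mem=[-4,0,0,0]
After op 9 (push 15): stack=[14,15] mem=[-4,0,0,0]
After op 10 (STO M2): stack=[14] mem=[-4,0,15,0]
After op 11 (dup): stack=[14,14] mem=[-4,0,15,0]
After op 12 (push 15): stack=[14,14,15] mem=[-4,0,15,0]
After op 13 (STO M2): stack=[14,14] mem=[-4,0,15,0]
After op 14 (dup): stack=[14,14,14] mem=[-4,0,15,0]
After op 15 (swap): stack=[14,14,14] mem=[-4,0,15,0]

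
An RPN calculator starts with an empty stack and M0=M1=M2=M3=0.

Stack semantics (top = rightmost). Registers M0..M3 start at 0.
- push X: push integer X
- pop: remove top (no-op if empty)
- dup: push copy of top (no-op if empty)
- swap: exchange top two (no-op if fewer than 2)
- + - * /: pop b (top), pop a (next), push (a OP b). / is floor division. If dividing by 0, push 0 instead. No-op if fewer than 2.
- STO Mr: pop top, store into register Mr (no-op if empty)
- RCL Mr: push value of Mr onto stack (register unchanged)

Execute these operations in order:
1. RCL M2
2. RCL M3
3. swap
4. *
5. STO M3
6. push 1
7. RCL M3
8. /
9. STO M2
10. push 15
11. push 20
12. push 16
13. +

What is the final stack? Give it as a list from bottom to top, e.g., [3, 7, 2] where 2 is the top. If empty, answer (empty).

Answer: [15, 36]

Derivation:
After op 1 (RCL M2): stack=[0] mem=[0,0,0,0]
After op 2 (RCL M3): stack=[0,0] mem=[0,0,0,0]
After op 3 (swap): stack=[0,0] mem=[0,0,0,0]
After op 4 (*): stack=[0] mem=[0,0,0,0]
After op 5 (STO M3): stack=[empty] mem=[0,0,0,0]
After op 6 (push 1): stack=[1] mem=[0,0,0,0]
After op 7 (RCL M3): stack=[1,0] mem=[0,0,0,0]
After op 8 (/): stack=[0] mem=[0,0,0,0]
After op 9 (STO M2): stack=[empty] mem=[0,0,0,0]
After op 10 (push 15): stack=[15] mem=[0,0,0,0]
After op 11 (push 20): stack=[15,20] mem=[0,0,0,0]
After op 12 (push 16): stack=[15,20,16] mem=[0,0,0,0]
After op 13 (+): stack=[15,36] mem=[0,0,0,0]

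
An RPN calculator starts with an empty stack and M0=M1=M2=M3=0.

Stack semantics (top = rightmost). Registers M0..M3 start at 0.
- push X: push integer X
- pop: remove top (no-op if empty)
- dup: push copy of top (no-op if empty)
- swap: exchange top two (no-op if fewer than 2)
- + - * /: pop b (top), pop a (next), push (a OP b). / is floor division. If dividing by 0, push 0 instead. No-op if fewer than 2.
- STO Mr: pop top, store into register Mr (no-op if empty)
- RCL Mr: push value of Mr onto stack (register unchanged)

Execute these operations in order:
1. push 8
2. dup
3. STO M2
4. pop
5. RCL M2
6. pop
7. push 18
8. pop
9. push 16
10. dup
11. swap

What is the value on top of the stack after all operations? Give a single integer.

After op 1 (push 8): stack=[8] mem=[0,0,0,0]
After op 2 (dup): stack=[8,8] mem=[0,0,0,0]
After op 3 (STO M2): stack=[8] mem=[0,0,8,0]
After op 4 (pop): stack=[empty] mem=[0,0,8,0]
After op 5 (RCL M2): stack=[8] mem=[0,0,8,0]
After op 6 (pop): stack=[empty] mem=[0,0,8,0]
After op 7 (push 18): stack=[18] mem=[0,0,8,0]
After op 8 (pop): stack=[empty] mem=[0,0,8,0]
After op 9 (push 16): stack=[16] mem=[0,0,8,0]
After op 10 (dup): stack=[16,16] mem=[0,0,8,0]
After op 11 (swap): stack=[16,16] mem=[0,0,8,0]

Answer: 16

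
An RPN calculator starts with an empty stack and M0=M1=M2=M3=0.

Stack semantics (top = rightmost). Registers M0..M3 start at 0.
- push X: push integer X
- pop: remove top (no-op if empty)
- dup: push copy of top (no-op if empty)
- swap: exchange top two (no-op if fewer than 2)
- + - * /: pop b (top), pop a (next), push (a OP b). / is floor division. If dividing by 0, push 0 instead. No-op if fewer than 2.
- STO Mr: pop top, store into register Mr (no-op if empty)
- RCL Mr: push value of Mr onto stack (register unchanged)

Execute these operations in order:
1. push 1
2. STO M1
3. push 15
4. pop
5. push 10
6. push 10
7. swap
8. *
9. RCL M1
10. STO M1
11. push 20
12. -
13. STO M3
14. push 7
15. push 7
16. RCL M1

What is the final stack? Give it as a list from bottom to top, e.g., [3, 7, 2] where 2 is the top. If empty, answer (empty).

After op 1 (push 1): stack=[1] mem=[0,0,0,0]
After op 2 (STO M1): stack=[empty] mem=[0,1,0,0]
After op 3 (push 15): stack=[15] mem=[0,1,0,0]
After op 4 (pop): stack=[empty] mem=[0,1,0,0]
After op 5 (push 10): stack=[10] mem=[0,1,0,0]
After op 6 (push 10): stack=[10,10] mem=[0,1,0,0]
After op 7 (swap): stack=[10,10] mem=[0,1,0,0]
After op 8 (*): stack=[100] mem=[0,1,0,0]
After op 9 (RCL M1): stack=[100,1] mem=[0,1,0,0]
After op 10 (STO M1): stack=[100] mem=[0,1,0,0]
After op 11 (push 20): stack=[100,20] mem=[0,1,0,0]
After op 12 (-): stack=[80] mem=[0,1,0,0]
After op 13 (STO M3): stack=[empty] mem=[0,1,0,80]
After op 14 (push 7): stack=[7] mem=[0,1,0,80]
After op 15 (push 7): stack=[7,7] mem=[0,1,0,80]
After op 16 (RCL M1): stack=[7,7,1] mem=[0,1,0,80]

Answer: [7, 7, 1]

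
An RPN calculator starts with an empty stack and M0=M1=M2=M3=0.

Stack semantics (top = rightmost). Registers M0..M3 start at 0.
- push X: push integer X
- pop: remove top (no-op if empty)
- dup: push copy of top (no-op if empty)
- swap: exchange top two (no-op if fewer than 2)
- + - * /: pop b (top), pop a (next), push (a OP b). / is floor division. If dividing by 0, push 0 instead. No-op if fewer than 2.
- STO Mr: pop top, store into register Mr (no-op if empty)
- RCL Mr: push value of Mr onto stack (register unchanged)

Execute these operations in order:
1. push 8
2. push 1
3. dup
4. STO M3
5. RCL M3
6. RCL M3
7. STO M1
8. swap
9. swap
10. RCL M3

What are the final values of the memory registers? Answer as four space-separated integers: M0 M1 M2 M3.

Answer: 0 1 0 1

Derivation:
After op 1 (push 8): stack=[8] mem=[0,0,0,0]
After op 2 (push 1): stack=[8,1] mem=[0,0,0,0]
After op 3 (dup): stack=[8,1,1] mem=[0,0,0,0]
After op 4 (STO M3): stack=[8,1] mem=[0,0,0,1]
After op 5 (RCL M3): stack=[8,1,1] mem=[0,0,0,1]
After op 6 (RCL M3): stack=[8,1,1,1] mem=[0,0,0,1]
After op 7 (STO M1): stack=[8,1,1] mem=[0,1,0,1]
After op 8 (swap): stack=[8,1,1] mem=[0,1,0,1]
After op 9 (swap): stack=[8,1,1] mem=[0,1,0,1]
After op 10 (RCL M3): stack=[8,1,1,1] mem=[0,1,0,1]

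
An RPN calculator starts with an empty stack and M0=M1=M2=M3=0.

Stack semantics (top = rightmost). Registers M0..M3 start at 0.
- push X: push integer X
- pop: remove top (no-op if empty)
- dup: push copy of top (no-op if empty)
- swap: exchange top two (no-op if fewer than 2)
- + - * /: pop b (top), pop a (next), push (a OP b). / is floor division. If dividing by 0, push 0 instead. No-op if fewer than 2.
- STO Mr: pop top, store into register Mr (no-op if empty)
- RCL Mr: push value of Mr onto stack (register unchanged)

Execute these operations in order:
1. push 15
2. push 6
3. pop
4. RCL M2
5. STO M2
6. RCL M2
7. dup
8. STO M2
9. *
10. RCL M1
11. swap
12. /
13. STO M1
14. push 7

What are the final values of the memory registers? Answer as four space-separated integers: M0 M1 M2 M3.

Answer: 0 0 0 0

Derivation:
After op 1 (push 15): stack=[15] mem=[0,0,0,0]
After op 2 (push 6): stack=[15,6] mem=[0,0,0,0]
After op 3 (pop): stack=[15] mem=[0,0,0,0]
After op 4 (RCL M2): stack=[15,0] mem=[0,0,0,0]
After op 5 (STO M2): stack=[15] mem=[0,0,0,0]
After op 6 (RCL M2): stack=[15,0] mem=[0,0,0,0]
After op 7 (dup): stack=[15,0,0] mem=[0,0,0,0]
After op 8 (STO M2): stack=[15,0] mem=[0,0,0,0]
After op 9 (*): stack=[0] mem=[0,0,0,0]
After op 10 (RCL M1): stack=[0,0] mem=[0,0,0,0]
After op 11 (swap): stack=[0,0] mem=[0,0,0,0]
After op 12 (/): stack=[0] mem=[0,0,0,0]
After op 13 (STO M1): stack=[empty] mem=[0,0,0,0]
After op 14 (push 7): stack=[7] mem=[0,0,0,0]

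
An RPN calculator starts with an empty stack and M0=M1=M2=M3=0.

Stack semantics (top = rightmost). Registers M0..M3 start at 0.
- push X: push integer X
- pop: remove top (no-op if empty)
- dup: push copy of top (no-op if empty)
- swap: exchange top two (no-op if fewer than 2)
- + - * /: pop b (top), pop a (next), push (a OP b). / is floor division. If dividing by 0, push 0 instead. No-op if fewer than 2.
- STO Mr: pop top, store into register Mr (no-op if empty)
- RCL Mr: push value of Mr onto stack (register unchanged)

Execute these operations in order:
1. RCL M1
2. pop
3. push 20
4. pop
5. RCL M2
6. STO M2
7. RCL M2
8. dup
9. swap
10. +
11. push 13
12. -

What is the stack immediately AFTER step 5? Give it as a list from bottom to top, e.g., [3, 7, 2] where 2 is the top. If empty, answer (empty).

After op 1 (RCL M1): stack=[0] mem=[0,0,0,0]
After op 2 (pop): stack=[empty] mem=[0,0,0,0]
After op 3 (push 20): stack=[20] mem=[0,0,0,0]
After op 4 (pop): stack=[empty] mem=[0,0,0,0]
After op 5 (RCL M2): stack=[0] mem=[0,0,0,0]

[0]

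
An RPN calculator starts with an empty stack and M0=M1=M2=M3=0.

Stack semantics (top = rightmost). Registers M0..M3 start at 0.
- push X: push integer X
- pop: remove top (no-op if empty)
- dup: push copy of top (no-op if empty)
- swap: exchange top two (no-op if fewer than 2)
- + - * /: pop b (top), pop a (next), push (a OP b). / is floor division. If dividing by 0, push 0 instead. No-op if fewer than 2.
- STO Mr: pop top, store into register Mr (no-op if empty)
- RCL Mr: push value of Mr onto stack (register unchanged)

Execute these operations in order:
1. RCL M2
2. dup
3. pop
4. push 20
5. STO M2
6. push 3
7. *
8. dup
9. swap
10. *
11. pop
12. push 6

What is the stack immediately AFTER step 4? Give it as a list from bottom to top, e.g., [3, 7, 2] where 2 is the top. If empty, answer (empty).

After op 1 (RCL M2): stack=[0] mem=[0,0,0,0]
After op 2 (dup): stack=[0,0] mem=[0,0,0,0]
After op 3 (pop): stack=[0] mem=[0,0,0,0]
After op 4 (push 20): stack=[0,20] mem=[0,0,0,0]

[0, 20]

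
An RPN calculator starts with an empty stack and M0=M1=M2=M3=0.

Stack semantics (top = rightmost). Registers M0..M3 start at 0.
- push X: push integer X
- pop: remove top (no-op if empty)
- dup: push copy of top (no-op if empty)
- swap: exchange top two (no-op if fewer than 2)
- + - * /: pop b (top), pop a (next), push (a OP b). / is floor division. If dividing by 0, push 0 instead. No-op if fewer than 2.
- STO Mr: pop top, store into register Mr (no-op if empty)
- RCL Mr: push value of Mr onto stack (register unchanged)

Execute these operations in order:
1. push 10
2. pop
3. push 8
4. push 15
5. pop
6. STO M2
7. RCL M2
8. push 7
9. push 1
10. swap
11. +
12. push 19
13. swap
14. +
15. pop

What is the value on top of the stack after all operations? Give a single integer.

After op 1 (push 10): stack=[10] mem=[0,0,0,0]
After op 2 (pop): stack=[empty] mem=[0,0,0,0]
After op 3 (push 8): stack=[8] mem=[0,0,0,0]
After op 4 (push 15): stack=[8,15] mem=[0,0,0,0]
After op 5 (pop): stack=[8] mem=[0,0,0,0]
After op 6 (STO M2): stack=[empty] mem=[0,0,8,0]
After op 7 (RCL M2): stack=[8] mem=[0,0,8,0]
After op 8 (push 7): stack=[8,7] mem=[0,0,8,0]
After op 9 (push 1): stack=[8,7,1] mem=[0,0,8,0]
After op 10 (swap): stack=[8,1,7] mem=[0,0,8,0]
After op 11 (+): stack=[8,8] mem=[0,0,8,0]
After op 12 (push 19): stack=[8,8,19] mem=[0,0,8,0]
After op 13 (swap): stack=[8,19,8] mem=[0,0,8,0]
After op 14 (+): stack=[8,27] mem=[0,0,8,0]
After op 15 (pop): stack=[8] mem=[0,0,8,0]

Answer: 8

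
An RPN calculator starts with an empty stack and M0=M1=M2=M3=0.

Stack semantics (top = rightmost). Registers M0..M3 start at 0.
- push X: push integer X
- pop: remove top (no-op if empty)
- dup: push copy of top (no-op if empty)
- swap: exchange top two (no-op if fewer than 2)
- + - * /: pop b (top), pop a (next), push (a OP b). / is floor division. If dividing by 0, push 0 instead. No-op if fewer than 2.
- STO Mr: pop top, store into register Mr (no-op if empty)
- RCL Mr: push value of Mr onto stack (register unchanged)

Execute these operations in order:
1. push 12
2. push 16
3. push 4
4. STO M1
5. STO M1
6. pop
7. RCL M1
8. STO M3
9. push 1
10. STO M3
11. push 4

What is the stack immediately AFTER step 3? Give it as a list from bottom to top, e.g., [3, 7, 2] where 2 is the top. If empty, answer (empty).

After op 1 (push 12): stack=[12] mem=[0,0,0,0]
After op 2 (push 16): stack=[12,16] mem=[0,0,0,0]
After op 3 (push 4): stack=[12,16,4] mem=[0,0,0,0]

[12, 16, 4]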